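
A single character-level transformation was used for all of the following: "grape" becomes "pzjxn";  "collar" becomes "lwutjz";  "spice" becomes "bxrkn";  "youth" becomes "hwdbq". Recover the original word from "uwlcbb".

locust

The shifts repeat in a cycle of length 2: positions 0,1,… shift by +9, +8, then the pattern repeats.
Reversing it on uwlcbb: u−9=l, w−8=o, l−9=c, c−8=u, b−9=s, b−8=t.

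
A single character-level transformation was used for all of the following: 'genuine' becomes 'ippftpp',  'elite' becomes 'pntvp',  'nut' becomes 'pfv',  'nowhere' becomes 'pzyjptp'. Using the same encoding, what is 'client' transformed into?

entppv

The shift depends on letter class: consonant g→i is +2, but vowel e→p is +11. The rule splits by letter class: vowels +11, consonants +2.
For client: c(cons)+2=e, l(cons)+2=n, i(vowel)+11=t, e(vowel)+11=p, n(cons)+2=p, t(cons)+2=v.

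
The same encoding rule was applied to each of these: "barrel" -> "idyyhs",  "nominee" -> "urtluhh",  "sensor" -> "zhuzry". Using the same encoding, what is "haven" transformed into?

odchu

The shift depends on letter class: consonant b→i is +7, but vowel a→d is +3. Two shifts are in play — +3 for a/e/i/o/u, +7 for every other letter.
On haven: h(cons)+7=o, a(vowel)+3=d, v(cons)+7=c, e(vowel)+3=h, n(cons)+7=u.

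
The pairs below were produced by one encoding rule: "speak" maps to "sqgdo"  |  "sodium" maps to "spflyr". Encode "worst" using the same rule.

wptvx

In speak: s→s is +0, p→q is +1, e→g is +2, a→d is +3 — the shift increases by 1 each position. Letter i (0-indexed) is shifted by i+0, so successive shifts are 0, 1, 2, ….
For worst: w+0=w, o+1=p, r+2=t, s+3=v, t+4=x.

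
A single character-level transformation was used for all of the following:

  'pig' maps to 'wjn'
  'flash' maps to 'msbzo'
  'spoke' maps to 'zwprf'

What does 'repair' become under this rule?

The shift depends on letter class: consonant p→w is +7, but vowel i→j is +1. The rule splits by letter class: vowels +1, consonants +7.
For repair: r(cons)+7=y, e(vowel)+1=f, p(cons)+7=w, a(vowel)+1=b, i(vowel)+1=j, r(cons)+7=y.

yfwbjy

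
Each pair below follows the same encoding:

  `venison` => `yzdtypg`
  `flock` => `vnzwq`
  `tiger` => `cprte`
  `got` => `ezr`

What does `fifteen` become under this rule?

The output letters match the input read backwards, each shifted +11: venison reversed is nosinev. The word is reversed, then every letter is shifted forward by 11.
On fifteen: reverse → neetfif; then shift: n+11=y, e+11=p, e+11=p, t+11=e, f+11=q, i+11=t, f+11=q.

yppeqtq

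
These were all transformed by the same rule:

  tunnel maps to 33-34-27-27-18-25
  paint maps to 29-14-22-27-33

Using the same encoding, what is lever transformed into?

25-18-35-18-31

t is letter #20 and maps to 33: an offset of 13. The number is (letter's place in the alphabet, a=1) + 13.
Applying it to lever: l=12→25, e=5→18, v=22→35, e=5→18, r=18→31.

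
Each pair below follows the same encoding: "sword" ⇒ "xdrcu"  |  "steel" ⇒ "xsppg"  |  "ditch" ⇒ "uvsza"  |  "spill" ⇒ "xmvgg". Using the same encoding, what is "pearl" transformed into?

Treating letters as 0–25, the rule is x ↦ 21x + 9 (mod 26).
For pearl: p(15)→21·15+9≡12=m; e(4)→21·4+9≡15=p; a(0)→21·0+9≡9=j; r(17)→21·17+9≡2=c; l(11)→21·11+9≡6=g (all mod 26).

mpjcg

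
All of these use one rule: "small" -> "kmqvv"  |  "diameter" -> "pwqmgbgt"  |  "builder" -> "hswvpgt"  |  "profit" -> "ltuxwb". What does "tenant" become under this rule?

Treating letters as 0–25, the rule is x ↦ 17x + 16 (mod 26).
Applying it to tenant: t(19)→17·19+16≡1=b; e(4)→17·4+16≡6=g; n(13)→17·13+16≡3=d; a(0)→17·0+16≡16=q; n(13)→17·13+16≡3=d; t(19)→17·19+16≡1=b (all mod 26).

bgdqdb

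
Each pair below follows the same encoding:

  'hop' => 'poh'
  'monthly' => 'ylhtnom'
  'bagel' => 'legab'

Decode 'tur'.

rut

The output letters match the input read backwards: hop reversed is poh. It's just the letters in reverse order.
Undoing it on tur: then reverse → rut.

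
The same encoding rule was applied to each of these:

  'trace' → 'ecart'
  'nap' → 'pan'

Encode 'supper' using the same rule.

The output letters match the input read backwards: trace reversed is ecart. It's just the letters in reverse order.
Applying it to supper: reverse → reppus.

reppus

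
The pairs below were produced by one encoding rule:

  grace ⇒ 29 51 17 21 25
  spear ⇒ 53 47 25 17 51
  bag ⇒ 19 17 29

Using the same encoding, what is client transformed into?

21 39 33 25 43 55

g(#7)→29 and r(#18)→51: differences scale by 2, so n = 2·pos + 15. Each letter becomes 2×(its alphabet position, a=1..z=26) + 15.
Applying it to client: c=3→21, l=12→39, i=9→33, e=5→25, n=14→43, t=20→55.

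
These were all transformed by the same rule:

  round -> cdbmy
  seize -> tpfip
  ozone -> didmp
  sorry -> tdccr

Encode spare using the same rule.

r(17)→c(2) and o(14)→d(3) fit y≡17x+25 (mod 26); the inverse of 17 mod 26 is 23. Treating letters as 0–25, the rule is x ↦ 17x + 25 (mod 26).
On spare: s(18)→17·18+25≡19=t; p(15)→17·15+25≡20=u; a(0)→17·0+25≡25=z; r(17)→17·17+25≡2=c; e(4)→17·4+25≡15=p (all mod 26).

tuzcp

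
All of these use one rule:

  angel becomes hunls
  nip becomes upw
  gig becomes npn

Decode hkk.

add

This is a Caesar cipher with shift 7.
Decoding hkk: h−7=a, k−7=d, k−7=d.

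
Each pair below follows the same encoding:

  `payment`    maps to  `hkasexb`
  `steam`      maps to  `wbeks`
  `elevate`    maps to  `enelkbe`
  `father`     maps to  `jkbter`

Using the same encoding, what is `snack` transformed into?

Treating letters as 0–25, the rule is x ↦ 5x + 10 (mod 26).
On snack: s(18)→5·18+10≡22=w; n(13)→5·13+10≡23=x; a(0)→5·0+10≡10=k; c(2)→5·2+10≡20=u; k(10)→5·10+10≡8=i (all mod 26).

wxkui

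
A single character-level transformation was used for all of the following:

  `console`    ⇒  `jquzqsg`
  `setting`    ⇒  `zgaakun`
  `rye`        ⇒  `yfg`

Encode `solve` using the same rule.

zqscg

The shift depends on letter class: consonant c→j is +7, but vowel o→q is +2. Two shifts are in play — +2 for a/e/i/o/u, +7 for every other letter.
Applying it to solve: s(cons)+7=z, o(vowel)+2=q, l(cons)+7=s, v(cons)+7=c, e(vowel)+2=g.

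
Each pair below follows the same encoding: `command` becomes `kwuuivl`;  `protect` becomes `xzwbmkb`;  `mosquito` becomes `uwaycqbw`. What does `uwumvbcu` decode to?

Compare letters: c→k is +8, o→w is +8, m→u is +8 — a constant shift. Every letter moves 8 places later in the alphabet, wrapping around z→a.
Decoding uwumvbcu: u−8=m, w−8=o, u−8=m, m−8=e, v−8=n, b−8=t, c−8=u, u−8=m.

momentum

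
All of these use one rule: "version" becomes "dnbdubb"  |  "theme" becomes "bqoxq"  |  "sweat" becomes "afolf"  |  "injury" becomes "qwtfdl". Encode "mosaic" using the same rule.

Letter i (0-indexed) is shifted by i+8, so successive shifts are 8, 9, 10, ….
Applying it to mosaic: m+8=u, o+9=x, s+10=c, a+11=l, i+12=u, c+13=p.

uxclup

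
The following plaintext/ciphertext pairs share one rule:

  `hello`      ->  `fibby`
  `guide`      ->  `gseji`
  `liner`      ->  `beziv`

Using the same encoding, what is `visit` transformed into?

h(7)→f(5) and e(4)→i(8) fit y≡25x+12 (mod 26); the inverse of 25 mod 26 is 25. This is an affine cipher: with a=0,…,z=25, each position x becomes (25x+12) mod 26.
For visit: v(21)→25·21+12≡17=r; i(8)→25·8+12≡4=e; s(18)→25·18+12≡20=u; i(8)→25·8+12≡4=e; t(19)→25·19+12≡19=t (all mod 26).

reuet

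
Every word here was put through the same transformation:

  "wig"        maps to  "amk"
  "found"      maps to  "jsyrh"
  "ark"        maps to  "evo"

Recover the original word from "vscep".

royal

Compare letters: w→a is +4, i→m is +4, g→k is +4 — a constant shift. This is a Caesar cipher with shift 4.
Undoing it on vscep: v−4=r, s−4=o, c−4=y, e−4=a, p−4=l.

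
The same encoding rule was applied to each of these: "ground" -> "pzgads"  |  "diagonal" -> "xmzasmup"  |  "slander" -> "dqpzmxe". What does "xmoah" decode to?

vocal

The output letters match the input read backwards, each shifted +12: ground reversed is dnuorg. The word is reversed, then every letter is shifted forward by 12.
Undoing it on xmoah: shift back: x−12=l, m−12=a, o−12=c, a−12=o, h−12=v → lacov; then reverse → vocal.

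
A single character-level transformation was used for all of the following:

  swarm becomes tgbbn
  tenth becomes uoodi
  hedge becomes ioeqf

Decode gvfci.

A repeating key of period 2 is used — shifts +1, +10 over and over.
Reversing it on gvfci: g−1=f, v−10=l, f−1=e, c−10=s, i−1=h.

flesh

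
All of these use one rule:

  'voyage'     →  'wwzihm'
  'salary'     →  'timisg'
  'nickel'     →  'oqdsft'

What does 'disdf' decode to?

It's a Vigenère-style cipher with numeric key [1,8]: position i shifts by key[i mod 2].
Decoding disdf: d−1=c, i−8=a, s−1=r, d−8=v, f−1=e.

carve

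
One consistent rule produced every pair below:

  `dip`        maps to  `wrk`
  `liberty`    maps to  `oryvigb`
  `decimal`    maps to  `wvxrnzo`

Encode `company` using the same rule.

Each pair mirrors across the alphabet (d↔w, i↔r, p↔k): positions sum to 25. Each letter is replaced by its mirror in the alphabet: a↔z, b↔y, c↔x, and so on (the Atbash cipher).
For company: c↔x, o↔l, m↔n, p↔k, a↔z, n↔m, y↔b.

xlnkzmb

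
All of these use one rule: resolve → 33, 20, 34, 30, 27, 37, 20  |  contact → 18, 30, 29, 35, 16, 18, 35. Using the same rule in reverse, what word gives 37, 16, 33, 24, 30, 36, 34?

various

r is letter #18 and maps to 33: an offset of 15. Each letter is replaced by its alphabet position (a=1..z=26) + 15.
Decoding 37, 16, 33, 24, 30, 36, 34: 37→(37−15)÷1=22=v, 16→(16−15)÷1=1=a, 33→(33−15)÷1=18=r, 24→(24−15)÷1=9=i, 30→(30−15)÷1=15=o, 36→(36−15)÷1=21=u, 34→(34−15)÷1=19=s.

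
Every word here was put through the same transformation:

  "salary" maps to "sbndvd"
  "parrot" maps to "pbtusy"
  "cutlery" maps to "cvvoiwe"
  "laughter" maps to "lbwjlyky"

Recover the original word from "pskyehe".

In salary: s→s is +0, a→b is +1, l→n is +2, a→d is +3 — the shift increases by 1 each position. Each letter shifts forward by its position index (0, 1, 2, …) — the shift grows by one for each successive letter.
Reversing it on pskyehe: p−0=p, s−1=r, k−2=i, y−3=v, e−4=a, h−5=c, e−6=y.

privacy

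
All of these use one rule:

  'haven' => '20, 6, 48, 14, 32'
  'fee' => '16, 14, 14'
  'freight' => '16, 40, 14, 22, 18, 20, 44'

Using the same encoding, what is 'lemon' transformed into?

With a=1..z=26, the number is 2·pos + 4.
For lemon: l=12→28, e=5→14, m=13→30, o=15→34, n=14→32.

28, 14, 30, 34, 32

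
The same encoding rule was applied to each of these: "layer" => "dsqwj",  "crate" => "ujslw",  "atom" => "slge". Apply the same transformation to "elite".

wdalw

Each letter is shifted forward by 18 in the alphabet (a Caesar shift of +18).
On elite: e+18=w, l+18=d, i+18=a, t+18=l, e+18=w.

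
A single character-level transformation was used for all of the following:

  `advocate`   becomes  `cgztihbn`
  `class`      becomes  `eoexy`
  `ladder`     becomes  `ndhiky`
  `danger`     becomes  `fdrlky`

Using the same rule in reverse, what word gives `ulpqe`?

silly

Each letter shifts forward by (position + 2), i.e. 2, 3, 4, … — the shift grows by one for each successive letter.
Decoding ulpqe: u−2=s, l−3=i, p−4=l, q−5=l, e−6=y.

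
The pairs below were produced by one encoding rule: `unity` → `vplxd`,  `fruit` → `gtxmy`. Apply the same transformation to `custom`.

In unity: u→v is +1, n→p is +2, i→l is +3, t→x is +4 — the shift increases by 1 each position. The shift increases by 1 at each position, starting from +1: 1, 2, 3, ….
Applying it to custom: c+1=d, u+2=w, s+3=v, t+4=x, o+5=t, m+6=s.

dwvxts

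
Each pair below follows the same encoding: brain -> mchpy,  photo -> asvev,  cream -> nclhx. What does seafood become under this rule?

dlhqvvo

The shift depends on letter class: consonant b→m is +11, but vowel a→h is +7. Vowels shift forward by 7 and consonants shift forward by 11.
For seafood: s(cons)+11=d, e(vowel)+7=l, a(vowel)+7=h, f(cons)+11=q, o(vowel)+7=v, o(vowel)+7=v, d(cons)+11=o.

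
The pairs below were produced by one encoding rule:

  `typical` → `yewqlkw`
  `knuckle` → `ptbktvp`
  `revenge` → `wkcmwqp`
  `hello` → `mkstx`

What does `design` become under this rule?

Letter i (0-indexed) is shifted by i+5, so successive shifts are 5, 6, 7, ….
On design: d+5=i, e+6=k, s+7=z, i+8=q, g+9=p, n+10=x.

ikzqpx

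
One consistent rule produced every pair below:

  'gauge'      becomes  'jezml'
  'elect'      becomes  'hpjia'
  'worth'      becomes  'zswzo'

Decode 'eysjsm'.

In gauge: g→j is +3, a→e is +4, u→z is +5, g→m is +6 — the shift increases by 1 each position. Each letter shifts forward by (position + 3), i.e. 3, 4, 5, … — the shift grows by one for each successive letter.
Undoing it on eysjsm: e−3=b, y−4=u, s−5=n, j−6=d, s−7=l, m−8=e.

bundle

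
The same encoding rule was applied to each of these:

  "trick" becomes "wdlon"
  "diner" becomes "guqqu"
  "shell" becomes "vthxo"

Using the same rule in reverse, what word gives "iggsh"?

fudge

Shifts by position in trick: pos 0: t→w (+3), pos 1: r→d (+12), pos 2: i→l (+3), pos 3: c→o (+12) — repeating every 2. The shifts repeat in a cycle of length 2: positions 0,1,… shift by +3, +12, then the pattern repeats.
Undoing it on iggsh: i−3=f, g−12=u, g−3=d, s−12=g, h−3=e.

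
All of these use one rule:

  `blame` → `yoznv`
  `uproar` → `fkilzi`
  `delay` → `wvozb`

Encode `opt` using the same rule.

Each pair mirrors across the alphabet (b↔y, l↔o, a↔z): positions sum to 25. Letters are reflected about the middle of the alphabet (position → 25−position): Atbash.
On opt: o↔l, p↔k, t↔g.

lkg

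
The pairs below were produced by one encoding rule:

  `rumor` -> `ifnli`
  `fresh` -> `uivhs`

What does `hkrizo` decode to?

spiral

Each pair mirrors across the alphabet (r↔i, u↔f, m↔n): positions sum to 25. Letters are reflected about the middle of the alphabet (position → 25−position): Atbash.
Undoing it on hkrizo: h↔s, k↔p, r↔i, i↔r, z↔a, o↔l.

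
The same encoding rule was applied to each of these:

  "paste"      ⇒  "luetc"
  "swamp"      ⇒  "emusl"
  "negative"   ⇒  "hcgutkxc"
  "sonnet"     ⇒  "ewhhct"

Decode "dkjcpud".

liberal

p(15)→l(11) and a(0)→u(20) fit y≡15x+20 (mod 26); the inverse of 15 mod 26 is 7. Treating letters as 0–25, the rule is x ↦ 15x + 20 (mod 26).
Decoding dkjcpud: d(3)→7·(3−20)≡11=l; k(10)→7·(10−20)≡8=i; j(9)→7·(9−20)≡1=b; c(2)→7·(2−20)≡4=e; p(15)→7·(15−20)≡17=r; u(20)→7·(20−20)≡0=a; d(3)→7·(3−20)≡11=l (all mod 26).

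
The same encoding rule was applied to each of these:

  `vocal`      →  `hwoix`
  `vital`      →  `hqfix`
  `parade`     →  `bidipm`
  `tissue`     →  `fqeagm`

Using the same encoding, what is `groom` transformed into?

szawy

Shifts by position in vocal: pos 0: v→h (+12), pos 1: o→w (+8), pos 2: c→o (+12), pos 3: a→i (+8) — repeating every 2. It's a Vigenère-style cipher with numeric key [12,8]: position i shifts by key[i mod 2].
For groom: g+12=s, r+8=z, o+12=a, o+8=w, m+12=y.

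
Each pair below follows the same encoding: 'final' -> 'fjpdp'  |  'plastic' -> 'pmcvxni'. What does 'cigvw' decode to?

In final: f→f is +0, i→j is +1, n→p is +2, a→d is +3 — the shift increases by 1 each position. Each letter shifts forward by its position index (0, 1, 2, …) — the shift grows by one for each successive letter.
Decoding cigvw: c−0=c, i−1=h, g−2=e, v−3=s, w−4=s.

chess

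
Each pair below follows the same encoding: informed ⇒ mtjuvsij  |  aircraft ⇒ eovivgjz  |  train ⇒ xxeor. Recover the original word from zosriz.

violet

Shifts by position in informed: pos 0: i→m (+4), pos 1: n→t (+6), pos 2: f→j (+4), pos 3: o→u (+6) — repeating every 2. The shifts repeat in a cycle of length 2: positions 0,1,… shift by +4, +6, then the pattern repeats.
Undoing it on zosriz: z−4=v, o−6=i, s−4=o, r−6=l, i−4=e, z−6=t.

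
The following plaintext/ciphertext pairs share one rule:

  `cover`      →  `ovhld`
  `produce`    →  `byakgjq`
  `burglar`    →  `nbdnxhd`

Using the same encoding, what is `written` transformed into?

Shifts by position in cover: pos 0: c→o (+12), pos 1: o→v (+7), pos 2: v→h (+12), pos 3: e→l (+7) — repeating every 2. The shifts repeat in a cycle of length 2: positions 0,1,… shift by +12, +7, then the pattern repeats.
For written: w+12=i, r+7=y, i+12=u, t+7=a, t+12=f, e+7=l, n+12=z.

iyuaflz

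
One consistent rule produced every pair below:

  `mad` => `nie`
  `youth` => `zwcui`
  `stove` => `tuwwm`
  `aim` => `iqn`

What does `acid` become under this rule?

The rule splits by letter class: vowels +8, consonants +1.
Applying it to acid: a(vowel)+8=i, c(cons)+1=d, i(vowel)+8=q, d(cons)+1=e.

idqe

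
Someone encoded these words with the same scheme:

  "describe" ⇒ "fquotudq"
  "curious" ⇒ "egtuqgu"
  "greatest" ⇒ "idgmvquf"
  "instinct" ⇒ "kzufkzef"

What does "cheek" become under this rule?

Shifts by position in describe: pos 0: d→f (+2), pos 1: e→q (+12), pos 2: s→u (+2), pos 3: c→o (+12) — repeating every 2. The shifts repeat in a cycle of length 2: positions 0,1,… shift by +2, +12, then the pattern repeats.
On cheek: c+2=e, h+12=t, e+2=g, e+12=q, k+2=m.

etgqm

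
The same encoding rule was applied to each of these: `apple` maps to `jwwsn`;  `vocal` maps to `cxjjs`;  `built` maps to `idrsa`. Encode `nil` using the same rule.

urs

The shift depends on letter class: consonant p→w is +7, but vowel a→j is +9. The rule splits by letter class: vowels +9, consonants +7.
On nil: n(cons)+7=u, i(vowel)+9=r, l(cons)+7=s.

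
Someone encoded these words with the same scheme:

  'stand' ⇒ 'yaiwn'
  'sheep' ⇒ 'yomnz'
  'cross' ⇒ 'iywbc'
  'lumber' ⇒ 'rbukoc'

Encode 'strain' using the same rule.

yazjsy

The shift increases by 1 at each position, starting from +6: 6, 7, 8, ….
For strain: s+6=y, t+7=a, r+8=z, a+9=j, i+10=s, n+11=y.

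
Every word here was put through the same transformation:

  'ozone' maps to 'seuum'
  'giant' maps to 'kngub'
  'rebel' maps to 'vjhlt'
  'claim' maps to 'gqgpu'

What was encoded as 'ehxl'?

Letter i (0-indexed) is shifted by i+4, so successive shifts are 4, 5, 6, ….
Reversing it on ehxl: e−4=a, h−5=c, x−6=r, l−7=e.

acre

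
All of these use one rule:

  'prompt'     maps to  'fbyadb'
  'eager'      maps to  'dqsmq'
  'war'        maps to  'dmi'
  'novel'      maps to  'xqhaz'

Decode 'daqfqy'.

meteor

The output letters match the input read backwards, each shifted +12: prompt reversed is tpmorp. Two steps: reverse the string, then apply a Caesar shift of +12.
Undoing it on daqfqy: shift back: d−12=r, a−12=o, q−12=e, f−12=t, q−12=e, y−12=m → roetem; then reverse → meteor.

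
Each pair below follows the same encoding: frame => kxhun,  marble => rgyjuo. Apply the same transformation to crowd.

hxvem

In frame: f→k is +5, r→x is +6, a→h is +7, m→u is +8 — the shift increases by 1 each position. The shift increases by 1 at each position, starting from +5: 5, 6, 7, ….
On crowd: c+5=h, r+6=x, o+7=v, w+8=e, d+9=m.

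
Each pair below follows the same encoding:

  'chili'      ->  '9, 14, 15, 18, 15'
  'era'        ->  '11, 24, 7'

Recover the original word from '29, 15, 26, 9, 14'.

c is letter #3 and maps to 9: an offset of 6. Letters become their 1-based position plus 6 (so a→7, b→8, …).
Decoding 29, 15, 26, 9, 14: 29→(29−6)÷1=23=w, 15→(15−6)÷1=9=i, 26→(26−6)÷1=20=t, 9→(9−6)÷1=3=c, 14→(14−6)÷1=8=h.

witch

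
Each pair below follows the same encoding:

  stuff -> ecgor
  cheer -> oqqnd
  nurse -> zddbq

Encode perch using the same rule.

Shifts by position in stuff: pos 0: s→e (+12), pos 1: t→c (+9), pos 2: u→g (+12), pos 3: f→o (+9) — repeating every 2. A repeating key of period 2 is used — shifts +12, +9 over and over.
Applying it to perch: p+12=b, e+9=n, r+12=d, c+9=l, h+12=t.

bndlt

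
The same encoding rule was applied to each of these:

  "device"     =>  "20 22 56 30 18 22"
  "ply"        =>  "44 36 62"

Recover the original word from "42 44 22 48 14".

With a=1..z=26, the number is 2·pos + 12.
Reversing it on 42 44 22 48 14: 42→(42−12)÷2=15=o, 44→(44−12)÷2=16=p, 22→(22−12)÷2=5=e, 48→(48−12)÷2=18=r, 14→(14−12)÷2=1=a.

opera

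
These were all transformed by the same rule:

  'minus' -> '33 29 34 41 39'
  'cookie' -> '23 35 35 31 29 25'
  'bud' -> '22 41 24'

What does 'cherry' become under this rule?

m is letter #13 and maps to 33: an offset of 20. Letters become their 1-based position plus 20 (so a→21, b→22, …).
On cherry: c=3→23, h=8→28, e=5→25, r=18→38, r=18→38, y=25→45.

23 28 25 38 38 45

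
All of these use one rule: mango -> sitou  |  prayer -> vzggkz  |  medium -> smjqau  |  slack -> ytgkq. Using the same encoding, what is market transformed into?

sixskb

Shifts by position in mango: pos 0: m→s (+6), pos 1: a→i (+8), pos 2: n→t (+6), pos 3: g→o (+8) — repeating every 2. A repeating key of period 2 is used — shifts +6, +8 over and over.
Applying it to market: m+6=s, a+8=i, r+6=x, k+8=s, e+6=k, t+8=b.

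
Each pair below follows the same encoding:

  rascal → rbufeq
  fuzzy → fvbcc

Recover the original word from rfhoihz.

In rascal: r→r is +0, a→b is +1, s→u is +2, c→f is +3 — the shift increases by 1 each position. Each letter shifts forward by its position index (0, 1, 2, …) — the shift grows by one for each successive letter.
Reversing it on rfhoihz: r−0=r, f−1=e, h−2=f, o−3=l, i−4=e, h−5=c, z−6=t.

reflect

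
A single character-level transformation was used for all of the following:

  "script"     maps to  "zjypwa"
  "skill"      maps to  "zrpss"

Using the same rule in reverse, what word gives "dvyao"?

Compare letters: s→z is +7, c→j is +7, r→y is +7 — a constant shift. It's a constant shift of +7 (ROT7).
Undoing it on dvyao: d−7=w, v−7=o, y−7=r, a−7=t, o−7=h.

worth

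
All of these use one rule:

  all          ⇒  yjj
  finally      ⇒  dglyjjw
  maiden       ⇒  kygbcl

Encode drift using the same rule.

bpgdr

It's a constant shift of +24 (ROT24).
On drift: d+24=b, r+24=p, i+24=g, f+24=d, t+24=r.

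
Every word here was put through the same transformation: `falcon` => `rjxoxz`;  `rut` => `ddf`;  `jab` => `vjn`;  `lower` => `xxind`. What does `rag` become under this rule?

djs

The shift depends on letter class: consonant f→r is +12, but vowel a→j is +9. Two shifts are in play — +9 for a/e/i/o/u, +12 for every other letter.
Applying it to rag: r(cons)+12=d, a(vowel)+9=j, g(cons)+12=s.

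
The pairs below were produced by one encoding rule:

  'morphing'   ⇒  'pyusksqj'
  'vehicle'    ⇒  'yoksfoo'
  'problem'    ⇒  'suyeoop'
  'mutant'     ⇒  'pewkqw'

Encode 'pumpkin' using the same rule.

sepsnsq

The shift depends on letter class: consonant m→p is +3, but vowel o→y is +10. Two shifts are in play — +10 for a/e/i/o/u, +3 for every other letter.
For pumpkin: p(cons)+3=s, u(vowel)+10=e, m(cons)+3=p, p(cons)+3=s, k(cons)+3=n, i(vowel)+10=s, n(cons)+3=q.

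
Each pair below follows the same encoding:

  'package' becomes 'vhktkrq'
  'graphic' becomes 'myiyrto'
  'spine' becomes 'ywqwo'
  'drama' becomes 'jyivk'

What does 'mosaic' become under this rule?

svajsn

In package: p→v is +6, a→h is +7, c→k is +8, k→t is +9 — the shift increases by 1 each position. Each letter shifts forward by (position + 6), i.e. 6, 7, 8, … — the shift grows by one for each successive letter.
On mosaic: m+6=s, o+7=v, s+8=a, a+9=j, i+10=s, c+11=n.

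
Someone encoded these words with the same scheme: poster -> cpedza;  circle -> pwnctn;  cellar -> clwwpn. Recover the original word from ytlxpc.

The word is reversed, then every letter is shifted forward by 11.
Undoing it on ytlxpc: shift back: y−11=n, t−11=i, l−11=a, x−11=m, p−11=e, c−11=r → niamer; then reverse → remain.

remain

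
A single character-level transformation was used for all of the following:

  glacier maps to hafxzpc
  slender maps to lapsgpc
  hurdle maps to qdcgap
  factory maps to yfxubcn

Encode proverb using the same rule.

kcbmpco

g(6)→h(7) and l(11)→a(0) fit y≡9x+5 (mod 26); the inverse of 9 mod 26 is 3. Treating letters as 0–25, the rule is x ↦ 9x + 5 (mod 26).
On proverb: p(15)→9·15+5≡10=k; r(17)→9·17+5≡2=c; o(14)→9·14+5≡1=b; v(21)→9·21+5≡12=m; e(4)→9·4+5≡15=p; r(17)→9·17+5≡2=c; b(1)→9·1+5≡14=o (all mod 26).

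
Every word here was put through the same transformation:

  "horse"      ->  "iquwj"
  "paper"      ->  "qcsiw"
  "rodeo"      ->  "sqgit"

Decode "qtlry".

In horse: h→i is +1, o→q is +2, r→u is +3, s→w is +4 — the shift increases by 1 each position. The shift increases by 1 at each position, starting from +1: 1, 2, 3, ….
Reversing it on qtlry: q−1=p, t−2=r, l−3=i, r−4=n, y−5=t.

print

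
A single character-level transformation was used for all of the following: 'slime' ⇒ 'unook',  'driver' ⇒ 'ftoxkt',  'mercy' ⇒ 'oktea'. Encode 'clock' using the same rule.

Two shifts are in play — +6 for a/e/i/o/u, +2 for every other letter.
On clock: c(cons)+2=e, l(cons)+2=n, o(vowel)+6=u, c(cons)+2=e, k(cons)+2=m.

enuem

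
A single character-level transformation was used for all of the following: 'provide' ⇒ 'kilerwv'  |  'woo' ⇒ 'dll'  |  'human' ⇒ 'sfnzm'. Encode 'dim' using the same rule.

Each pair mirrors across the alphabet (p↔k, r↔i, o↔l): positions sum to 25. Letters are reflected about the middle of the alphabet (position → 25−position): Atbash.
Applying it to dim: d↔w, i↔r, m↔n.

wrn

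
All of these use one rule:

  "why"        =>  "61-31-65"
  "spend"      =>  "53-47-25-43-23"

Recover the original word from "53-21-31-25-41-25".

scheme

w(#23)→61 and h(#8)→31: differences scale by 2, so n = 2·pos + 15. Each letter becomes 2×(its alphabet position, a=1..z=26) + 15.
Decoding 53-21-31-25-41-25: 53→(53−15)÷2=19=s, 21→(21−15)÷2=3=c, 31→(31−15)÷2=8=h, 25→(25−15)÷2=5=e, 41→(41−15)÷2=13=m, 25→(25−15)÷2=5=e.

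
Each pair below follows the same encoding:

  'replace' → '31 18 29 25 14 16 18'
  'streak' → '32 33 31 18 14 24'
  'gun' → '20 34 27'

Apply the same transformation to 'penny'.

29 18 27 27 38

Each letter is replaced by its alphabet position (a=1..z=26) + 13.
Applying it to penny: p=16→29, e=5→18, n=14→27, n=14→27, y=25→38.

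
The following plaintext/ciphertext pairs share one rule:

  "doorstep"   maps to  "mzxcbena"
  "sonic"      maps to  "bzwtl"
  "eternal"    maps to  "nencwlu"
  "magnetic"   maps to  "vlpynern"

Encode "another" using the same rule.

Shifts by position in doorstep: pos 0: d→m (+9), pos 1: o→z (+11), pos 2: o→x (+9), pos 3: r→c (+11) — repeating every 2. The shifts repeat in a cycle of length 2: positions 0,1,… shift by +9, +11, then the pattern repeats.
For another: a+9=j, n+11=y, o+9=x, t+11=e, h+9=q, e+11=p, r+9=a.

jyxeqpa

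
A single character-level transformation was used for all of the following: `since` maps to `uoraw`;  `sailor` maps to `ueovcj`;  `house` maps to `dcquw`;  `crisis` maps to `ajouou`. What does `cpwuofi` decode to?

obesity

s(18)→u(20) and i(8)→o(14) fit y≡11x+4 (mod 26); the inverse of 11 mod 26 is 19. Treating letters as 0–25, the rule is x ↦ 11x + 4 (mod 26).
Reversing it on cpwuofi: c(2)→19·(2−4)≡14=o; p(15)→19·(15−4)≡1=b; w(22)→19·(22−4)≡4=e; u(20)→19·(20−4)≡18=s; o(14)→19·(14−4)≡8=i; f(5)→19·(5−4)≡19=t; i(8)→19·(8−4)≡24=y (all mod 26).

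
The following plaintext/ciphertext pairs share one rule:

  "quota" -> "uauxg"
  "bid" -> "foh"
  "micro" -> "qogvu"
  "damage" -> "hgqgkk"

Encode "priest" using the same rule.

tvokwx

Vowels shift forward by 6 and consonants shift forward by 4.
Applying it to priest: p(cons)+4=t, r(cons)+4=v, i(vowel)+6=o, e(vowel)+6=k, s(cons)+4=w, t(cons)+4=x.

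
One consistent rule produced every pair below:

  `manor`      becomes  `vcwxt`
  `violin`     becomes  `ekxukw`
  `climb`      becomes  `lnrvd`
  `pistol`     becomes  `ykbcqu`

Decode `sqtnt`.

Shifts by position in manor: pos 0: m→v (+9), pos 1: a→c (+2), pos 2: n→w (+9), pos 3: o→x (+9), pos 4: r→t (+2) — repeating every 3. The shifts repeat in a cycle of length 3: positions 0,1,… shift by +9, +2, +9, then the pattern repeats.
Decoding sqtnt: s−9=j, q−2=o, t−9=k, n−9=e, t−2=r.

joker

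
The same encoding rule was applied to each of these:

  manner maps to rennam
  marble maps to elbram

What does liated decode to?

The output letters match the input read backwards: manner reversed is rennam. It's just the letters in reverse order.
Decoding liated: then reverse → detail.

detail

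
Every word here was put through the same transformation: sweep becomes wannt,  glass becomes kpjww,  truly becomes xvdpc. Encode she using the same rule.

wln

The rule splits by letter class: vowels +9, consonants +4.
For she: s(cons)+4=w, h(cons)+4=l, e(vowel)+9=n.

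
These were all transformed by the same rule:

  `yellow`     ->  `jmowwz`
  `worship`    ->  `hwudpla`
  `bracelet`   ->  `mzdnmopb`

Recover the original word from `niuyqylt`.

carnival

Shifts by position in yellow: pos 0: y→j (+11), pos 1: e→m (+8), pos 2: l→o (+3), pos 3: l→w (+11), pos 4: o→w (+8), pos 5: w→z (+3) — repeating every 3. A repeating key of period 3 is used — shifts +11, +8, +3 over and over.
Decoding niuyqylt: n−11=c, i−8=a, u−3=r, y−11=n, q−8=i, y−3=v, l−11=a, t−8=l.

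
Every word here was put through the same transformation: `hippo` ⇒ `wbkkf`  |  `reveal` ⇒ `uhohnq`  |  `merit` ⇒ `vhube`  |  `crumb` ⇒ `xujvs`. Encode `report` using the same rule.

This is an affine cipher: with a=0,…,z=25, each position x becomes (5x+13) mod 26.
For report: r(17)→5·17+13≡20=u; e(4)→5·4+13≡7=h; p(15)→5·15+13≡10=k; o(14)→5·14+13≡5=f; r(17)→5·17+13≡20=u; t(19)→5·19+13≡4=e (all mod 26).

uhkfue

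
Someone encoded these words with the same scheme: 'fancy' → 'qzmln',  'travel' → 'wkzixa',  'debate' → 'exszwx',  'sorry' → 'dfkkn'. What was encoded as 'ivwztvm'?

vitamin

Treating letters as 0–25, the rule is x ↦ 19x + 25 (mod 26).
Reversing it on ivwztvm: i(8)→11·(8−25)≡21=v; v(21)→11·(21−25)≡8=i; w(22)→11·(22−25)≡19=t; z(25)→11·(25−25)≡0=a; t(19)→11·(19−25)≡12=m; v(21)→11·(21−25)≡8=i; m(12)→11·(12−25)≡13=n (all mod 26).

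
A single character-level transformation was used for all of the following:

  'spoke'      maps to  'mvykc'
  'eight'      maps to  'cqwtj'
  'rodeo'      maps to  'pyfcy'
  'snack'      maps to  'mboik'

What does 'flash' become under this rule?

zhomt

s(18)→m(12) and p(15)→v(21) fit y≡23x+14 (mod 26); the inverse of 23 mod 26 is 17. This is an affine cipher: with a=0,…,z=25, each position x becomes (23x+14) mod 26.
Applying it to flash: f(5)→23·5+14≡25=z; l(11)→23·11+14≡7=h; a(0)→23·0+14≡14=o; s(18)→23·18+14≡12=m; h(7)→23·7+14≡19=t (all mod 26).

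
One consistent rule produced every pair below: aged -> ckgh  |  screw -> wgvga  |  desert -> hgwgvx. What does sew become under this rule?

wga

The shift depends on letter class: consonant g→k is +4, but vowel a→c is +2. Two shifts are in play — +2 for a/e/i/o/u, +4 for every other letter.
On sew: s(cons)+4=w, e(vowel)+2=g, w(cons)+4=a.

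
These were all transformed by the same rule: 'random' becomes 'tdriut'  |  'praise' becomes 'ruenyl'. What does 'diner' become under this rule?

In random: r→t is +2, a→d is +3, n→r is +4, d→i is +5 — the shift increases by 1 each position. The shift increases by 1 at each position, starting from +2: 2, 3, 4, ….
On diner: d+2=f, i+3=l, n+4=r, e+5=j, r+6=x.

flrjx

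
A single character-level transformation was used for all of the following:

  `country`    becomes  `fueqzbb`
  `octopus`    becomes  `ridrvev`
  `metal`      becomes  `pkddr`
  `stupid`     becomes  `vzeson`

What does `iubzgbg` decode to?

forward

Shifts by position in country: pos 0: c→f (+3), pos 1: o→u (+6), pos 2: u→e (+10), pos 3: n→q (+3), pos 4: t→z (+6), pos 5: r→b (+10) — repeating every 3. It's a Vigenère-style cipher with numeric key [3,6,10]: position i shifts by key[i mod 3].
Reversing it on iubzgbg: i−3=f, u−6=o, b−10=r, z−3=w, g−6=a, b−10=r, g−3=d.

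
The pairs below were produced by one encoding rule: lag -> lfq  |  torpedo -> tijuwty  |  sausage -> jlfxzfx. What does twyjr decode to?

metro

The output letters match the input read backwards, each shifted +5: lag reversed is gal. Two steps: reverse the string, then apply a Caesar shift of +5.
Reversing it on twyjr: shift back: t−5=o, w−5=r, y−5=t, j−5=e, r−5=m → ortem; then reverse → metro.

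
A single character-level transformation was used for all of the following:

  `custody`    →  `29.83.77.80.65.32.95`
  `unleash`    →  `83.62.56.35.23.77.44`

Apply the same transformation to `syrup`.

c(#3)→29 and u(#21)→83: differences scale by 3, so n = 3·pos + 20. The formula is n = 3×(alphabet index, a=1) + 20.
Applying it to syrup: s=19→77, y=25→95, r=18→74, u=21→83, p=16→68.

77.95.74.83.68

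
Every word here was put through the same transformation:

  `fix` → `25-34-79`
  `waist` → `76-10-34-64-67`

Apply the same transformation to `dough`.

The formula is n = 3×(alphabet index, a=1) + 7.
For dough: d=4→19, o=15→52, u=21→70, g=7→28, h=8→31.

19-52-70-28-31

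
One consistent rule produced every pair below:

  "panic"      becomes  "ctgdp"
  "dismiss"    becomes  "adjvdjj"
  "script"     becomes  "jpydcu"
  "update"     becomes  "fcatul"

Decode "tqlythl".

p(15)→c(2) and a(0)→t(19) fit y≡11x+19 (mod 26); the inverse of 11 mod 26 is 19. This is an affine cipher: with a=0,…,z=25, each position x becomes (11x+19) mod 26.
Undoing it on tqlythl: t(19)→19·(19−19)≡0=a; q(16)→19·(16−19)≡21=v; l(11)→19·(11−19)≡4=e; y(24)→19·(24−19)≡17=r; t(19)→19·(19−19)≡0=a; h(7)→19·(7−19)≡6=g; l(11)→19·(11−19)≡4=e (all mod 26).

average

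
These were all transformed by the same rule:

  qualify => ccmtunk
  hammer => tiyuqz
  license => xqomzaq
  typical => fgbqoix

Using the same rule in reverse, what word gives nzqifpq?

Shifts by position in qualify: pos 0: q→c (+12), pos 1: u→c (+8), pos 2: a→m (+12), pos 3: l→t (+8) — repeating every 2. It's a Vigenère-style cipher with numeric key [12,8]: position i shifts by key[i mod 2].
Decoding nzqifpq: n−12=b, z−8=r, q−12=e, i−8=a, f−12=t, p−8=h, q−12=e.

breathe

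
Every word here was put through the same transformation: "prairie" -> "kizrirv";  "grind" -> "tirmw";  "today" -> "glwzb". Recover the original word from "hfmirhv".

sunrise

Each pair mirrors across the alphabet (p↔k, r↔i, a↔z): positions sum to 25. Letters are reflected about the middle of the alphabet (position → 25−position): Atbash.
Undoing it on hfmirhv: h↔s, f↔u, m↔n, i↔r, r↔i, h↔s, v↔e.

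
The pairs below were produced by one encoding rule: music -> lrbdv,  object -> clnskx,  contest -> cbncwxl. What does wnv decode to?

men

The output letters match the input read backwards, each shifted +9: music reversed is cisum. Two steps: reverse the string, then apply a Caesar shift of +9.
Reversing it on wnv: shift back: w−9=n, n−9=e, v−9=m → nem; then reverse → men.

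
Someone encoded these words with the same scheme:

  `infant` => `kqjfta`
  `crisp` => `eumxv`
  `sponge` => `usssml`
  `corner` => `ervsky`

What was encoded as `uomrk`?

In infant: i→k is +2, n→q is +3, f→j is +4, a→f is +5 — the shift increases by 1 each position. Letter i (0-indexed) is shifted by i+2, so successive shifts are 2, 3, 4, ….
Reversing it on uomrk: u−2=s, o−3=l, m−4=i, r−5=m, k−6=e.

slime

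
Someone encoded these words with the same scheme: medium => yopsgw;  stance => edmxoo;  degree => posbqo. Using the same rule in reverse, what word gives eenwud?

submit

Shifts by position in medium: pos 0: m→y (+12), pos 1: e→o (+10), pos 2: d→p (+12), pos 3: i→s (+10) — repeating every 2. It's a Vigenère-style cipher with numeric key [12,10]: position i shifts by key[i mod 2].
Reversing it on eenwud: e−12=s, e−10=u, n−12=b, w−10=m, u−12=i, d−10=t.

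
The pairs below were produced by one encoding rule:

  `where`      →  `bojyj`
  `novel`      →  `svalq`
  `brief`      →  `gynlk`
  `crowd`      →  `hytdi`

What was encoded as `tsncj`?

It's a Vigenère-style cipher with numeric key [5,7]: position i shifts by key[i mod 2].
Decoding tsncj: t−5=o, s−7=l, n−5=i, c−7=v, j−5=e.

olive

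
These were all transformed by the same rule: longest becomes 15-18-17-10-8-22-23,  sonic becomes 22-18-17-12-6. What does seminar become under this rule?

22-8-16-12-17-4-21

l is letter #12 and maps to 15: an offset of 3. Each letter is replaced by its alphabet position (a=1..z=26) + 3.
On seminar: s=19→22, e=5→8, m=13→16, i=9→12, n=14→17, a=1→4, r=18→21.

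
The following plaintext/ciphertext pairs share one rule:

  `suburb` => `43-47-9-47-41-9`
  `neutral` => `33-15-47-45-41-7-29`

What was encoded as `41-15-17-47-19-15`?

s(#19)→43 and u(#21)→47: differences scale by 2, so n = 2·pos + 5. The formula is n = 2×(alphabet index, a=1) + 5.
Reversing it on 41-15-17-47-19-15: 41→(41−5)÷2=18=r, 15→(15−5)÷2=5=e, 17→(17−5)÷2=6=f, 47→(47−5)÷2=21=u, 19→(19−5)÷2=7=g, 15→(15−5)÷2=5=e.

refuge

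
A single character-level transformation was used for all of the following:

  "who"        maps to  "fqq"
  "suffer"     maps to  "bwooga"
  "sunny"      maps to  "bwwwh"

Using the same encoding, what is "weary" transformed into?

fgcah

The shift depends on letter class: consonant w→f is +9, but vowel o→q is +2. Vowels shift forward by 2 and consonants shift forward by 9.
Applying it to weary: w(cons)+9=f, e(vowel)+2=g, a(vowel)+2=c, r(cons)+9=a, y(cons)+9=h.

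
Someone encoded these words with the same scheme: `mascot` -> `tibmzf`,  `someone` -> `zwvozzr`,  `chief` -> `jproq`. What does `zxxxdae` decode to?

sponsor

In mascot: m→t is +7, a→i is +8, s→b is +9, c→m is +10 — the shift increases by 1 each position. Each letter shifts forward by (position + 7), i.e. 7, 8, 9, … — the shift grows by one for each successive letter.
Undoing it on zxxxdae: z−7=s, x−8=p, x−9=o, x−10=n, d−11=s, a−12=o, e−13=r.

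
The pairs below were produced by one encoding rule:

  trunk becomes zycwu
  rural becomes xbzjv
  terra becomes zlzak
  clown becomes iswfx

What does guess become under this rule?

In trunk: t→z is +6, r→y is +7, u→c is +8, n→w is +9 — the shift increases by 1 each position. Letter i (0-indexed) is shifted by i+6, so successive shifts are 6, 7, 8, ….
For guess: g+6=m, u+7=b, e+8=m, s+9=b, s+10=c.

mbmbc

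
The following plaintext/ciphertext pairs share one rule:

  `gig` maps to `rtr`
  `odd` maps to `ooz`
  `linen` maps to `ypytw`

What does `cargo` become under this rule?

The output letters match the input read backwards, each shifted +11: gig reversed is gig. Two steps: reverse the string, then apply a Caesar shift of +11.
On cargo: reverse → ograc; then shift: o+11=z, g+11=r, r+11=c, a+11=l, c+11=n.

zrcln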